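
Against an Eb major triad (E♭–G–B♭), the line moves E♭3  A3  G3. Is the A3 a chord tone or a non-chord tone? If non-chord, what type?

The harmony at that moment is E♭ major triad (E♭, G, B♭); A3 is not a chord tone.
It is approached by leap up from E♭3 and left by step down to G3.
Leap in, step out — an appoggiatura.

Non-chord tone — an appoggiatura.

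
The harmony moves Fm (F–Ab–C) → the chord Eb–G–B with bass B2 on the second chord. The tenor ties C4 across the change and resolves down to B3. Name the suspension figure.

9–8 suspension.

At the second chord the bass is B2. The suspended C4 lies a ninth above the bass; after resolving down by step to B3, the interval above the bass becomes an octave.
Suspension figures are named by those two intervals: 9–8.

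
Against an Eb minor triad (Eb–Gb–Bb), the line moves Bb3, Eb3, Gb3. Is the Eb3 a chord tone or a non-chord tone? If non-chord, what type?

Chord tone (the root of Eb minor triad).

Eb minor triad contains Eb, Gb, Bb; Eb is the root, so it is a chord tone.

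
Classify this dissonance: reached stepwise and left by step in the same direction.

Approach: by step. Departure: by step, continuing in the same direction.
Stepwise on both sides with no change of direction means the note fills in the space between two different chord tones — a passing tone. (Had it turned back to its starting note it would be a neighbor tone instead.)

Passing tone.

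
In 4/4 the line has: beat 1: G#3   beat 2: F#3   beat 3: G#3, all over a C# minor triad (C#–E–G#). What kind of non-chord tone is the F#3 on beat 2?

The harmony at that moment is C# minor triad (C#, E, G#); F#3 is not a chord tone.
It is approached by step down from G#3 and left by step up to G#3.
Step away and step back to the same note — a neighbor tone (lower neighbor).

Lower neighbor tone.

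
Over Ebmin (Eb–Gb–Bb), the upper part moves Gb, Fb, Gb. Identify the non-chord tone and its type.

Fb is a neighbor tone.

The harmony at that moment is Eb minor triad (Eb, Gb, Bb); Fb is not a chord tone.
It is approached by step down from Gb and left by step up to Gb.
Step away and step back to the same note — a neighbor tone (lower neighbor).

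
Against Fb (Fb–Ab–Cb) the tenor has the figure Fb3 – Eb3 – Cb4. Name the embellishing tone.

Eb3 is an escape tone.

The harmony at that moment is Fb major triad (Fb, Ab, Cb); Eb3 is not a chord tone.
It is approached by step down from Fb3 and left by leap up to Cb4.
Step in, leap out — an escape tone.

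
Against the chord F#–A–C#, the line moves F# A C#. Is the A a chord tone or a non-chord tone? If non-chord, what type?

F# minor triad contains F#, A, C#; A is the third, so it is a chord tone.

Chord tone (the third of F# minor triad).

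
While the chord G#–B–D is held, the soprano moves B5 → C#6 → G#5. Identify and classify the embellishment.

The harmony at that moment is G# diminished triad (G#, B, D); C#6 is not a chord tone.
It is approached by step up from B5 and left by leap down to G#5.
Step in, leap out — an escape tone.

C#6 is an escape tone.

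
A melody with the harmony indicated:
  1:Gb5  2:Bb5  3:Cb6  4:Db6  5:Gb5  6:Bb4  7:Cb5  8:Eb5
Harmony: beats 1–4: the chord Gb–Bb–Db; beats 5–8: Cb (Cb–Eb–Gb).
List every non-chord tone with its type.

Cb6 (beat 3) — passing tone; Bb4 (beat 6) — appoggiatura.

The harmony at that moment is Gb major triad (Gb, Bb, Db); Cb6 is not a chord tone.
It is approached by step up from Bb5 and left by step up to Db6.
Step in, step out in the same direction — a passing tone.
The harmony at that moment is Cb major triad (Cb, Eb, Gb); Bb4 is not a chord tone.
It is approached by leap down from Gb5 and left by step up to Cb5.
Leap in, step out — an appoggiatura.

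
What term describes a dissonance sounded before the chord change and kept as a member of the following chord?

Approach: ahead of the chord change (typically by step), so it is dissonant against the current harmony. Departure: none — the same pitch is restated or held and is a chord tone of the new harmony.
Dissonant first, consonant once the harmony catches up: the note simply arrives early — an anticipation. (The reverse timing, consonant first and dissonant after the change, would be a suspension or retardation.)

Anticipation.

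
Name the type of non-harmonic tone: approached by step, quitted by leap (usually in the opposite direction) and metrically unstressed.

Approach: by step. Departure: by leap. Metric position: weak.
Step in, leap out, from a weak position — an escape tone (échappée). (It is the mirror image of the appoggiatura, which leaps in and steps out on a strong beat.)

Escape tone.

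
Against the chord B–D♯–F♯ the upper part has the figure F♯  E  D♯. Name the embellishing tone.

E is a passing tone.

The harmony at that moment is B major triad (B, D♯, F♯); E is not a chord tone.
It is approached by step down from F♯ and left by step down to D♯.
Step in, step out in the same direction — a passing tone.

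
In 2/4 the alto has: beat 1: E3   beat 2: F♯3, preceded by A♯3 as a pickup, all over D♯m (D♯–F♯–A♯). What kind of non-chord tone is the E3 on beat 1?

The harmony at that moment is D♯ minor triad (D♯, F♯, A♯); E3 is not a chord tone.
It is approached by leap down from A♯3 and left by step up to F♯3.
Leap in, step out, metrically accented — an appoggiatura.

Appoggiatura.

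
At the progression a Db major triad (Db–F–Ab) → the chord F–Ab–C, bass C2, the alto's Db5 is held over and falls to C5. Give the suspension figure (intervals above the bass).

At the second chord the bass is C2. The suspended Db5 lies a ninth above the bass; after resolving down by step to C5, the interval above the bass becomes an octave.
Suspension figures are named by those two intervals: 9–8.

9–8 suspension.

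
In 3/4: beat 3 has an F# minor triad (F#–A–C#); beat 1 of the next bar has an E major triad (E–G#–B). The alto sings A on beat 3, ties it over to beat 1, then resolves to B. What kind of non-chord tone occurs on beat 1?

The harmony at that moment is E major triad (E, G#, B); A is not a chord tone.
It is held over (the same pitch as the preceding A) and left by step up to B.
Held over from the previous chord and resolving up by step — a retardation.

Retardation.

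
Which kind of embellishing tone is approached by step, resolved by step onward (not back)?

Passing tone.

Approach: by step. Departure: by step, continuing in the same direction.
Stepwise on both sides with no change of direction means the note fills in the space between two different chord tones — a passing tone. (Had it turned back to its starting note it would be a neighbor tone instead.)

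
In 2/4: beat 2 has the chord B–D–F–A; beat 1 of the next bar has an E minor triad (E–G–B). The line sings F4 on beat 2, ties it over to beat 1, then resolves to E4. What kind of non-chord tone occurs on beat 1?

Suspension.

The harmony at that moment is E minor triad (E, G, B); F4 is not a chord tone.
It is held over (the same pitch as the preceding F4) and left by step down to E4.
Held over from the previous chord and resolving down by step — a suspension.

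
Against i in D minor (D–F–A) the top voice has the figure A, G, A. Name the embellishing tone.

G is a neighbor tone.

The harmony at that moment is D minor triad (D, F, A); G is not a chord tone.
It is approached by step down from A and left by step up to A.
Step away and step back to the same note — a neighbor tone (lower neighbor).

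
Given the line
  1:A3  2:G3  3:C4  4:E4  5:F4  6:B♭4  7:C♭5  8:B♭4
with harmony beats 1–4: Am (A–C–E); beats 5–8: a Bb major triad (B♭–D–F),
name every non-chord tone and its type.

The harmony at that moment is A minor triad (A, C, E); G3 is not a chord tone.
It is approached by step down from A3 and left by leap up to C4.
Step in, leap out — an escape tone.
The harmony at that moment is B♭ major triad (B♭, D, F); C♭5 is not a chord tone.
It is approached by step up from B♭4 and left by step down to B♭4.
Step away and step back to the same note — a neighbor tone (upper neighbor).

G3 (beat 2) — escape tone; C♭5 (beat 7) — neighbor tone.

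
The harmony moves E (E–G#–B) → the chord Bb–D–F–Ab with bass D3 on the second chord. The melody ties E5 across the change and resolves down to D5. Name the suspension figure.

At the second chord the bass is D3. The suspended E5 lies a ninth above the bass; after resolving down by step to D5, the interval above the bass becomes an octave.
Suspension figures are named by those two intervals: 9–8.

9–8 suspension.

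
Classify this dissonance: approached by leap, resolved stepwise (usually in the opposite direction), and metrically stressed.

Approach: by leap. Departure: by step. Metric position: strong.
Leap in, step out, in a metrically strong position — an appoggiatura. (It is the mirror image of the escape tone, which steps in and leaps out from a weak position.)

Appoggiatura.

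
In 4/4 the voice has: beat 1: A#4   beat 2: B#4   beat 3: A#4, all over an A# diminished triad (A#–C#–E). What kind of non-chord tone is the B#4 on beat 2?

The harmony at that moment is A# diminished triad (A#, C#, E); B#4 is not a chord tone.
It is approached by step up from A#4 and left by step down to A#4.
Step away and step back to the same note — a neighbor tone (upper neighbor).

Upper neighbor tone.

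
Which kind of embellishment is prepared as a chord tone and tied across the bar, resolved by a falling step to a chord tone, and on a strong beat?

Suspension.

Approach: by preparation — the pitch is first a chord tone, then held (tied or repeated) while the harmony changes under it. Departure: down by step. Metric position: strong.
A prepared dissonance that resolves downward by step — a suspension. (The same figure resolving upward would be a retardation.)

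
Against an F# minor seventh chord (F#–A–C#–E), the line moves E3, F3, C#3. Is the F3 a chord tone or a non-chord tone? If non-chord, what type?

The harmony at that moment is F# minor seventh chord (F#, A, C#, E); F3 is not a chord tone.
It is approached by step up from E3 and left by leap down to C#3.
Step in, leap out — an escape tone.

Non-chord tone — an escape tone.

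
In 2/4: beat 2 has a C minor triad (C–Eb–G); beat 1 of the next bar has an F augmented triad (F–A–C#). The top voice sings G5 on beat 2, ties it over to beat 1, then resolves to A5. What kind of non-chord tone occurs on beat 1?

The harmony at that moment is F augmented triad (F, A, C#); G5 is not a chord tone.
It is held over (the same pitch as the preceding G5) and left by step up to A5.
Held over from the previous chord and resolving up by step — a retardation.

Retardation.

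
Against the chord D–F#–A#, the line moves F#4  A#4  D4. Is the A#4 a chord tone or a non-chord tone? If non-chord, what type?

D augmented triad contains D, F#, A#; A# is the fifth, so it is a chord tone.

Chord tone (the fifth of D augmented triad).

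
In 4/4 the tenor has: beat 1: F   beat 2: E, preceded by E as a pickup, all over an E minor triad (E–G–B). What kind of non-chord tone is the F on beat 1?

Upper neighbor tone.

The harmony at that moment is E minor triad (E, G, B); F is not a chord tone.
It is approached by step up from E and left by step down to E.
Step away and step back to the same note — a neighbor tone (upper neighbor).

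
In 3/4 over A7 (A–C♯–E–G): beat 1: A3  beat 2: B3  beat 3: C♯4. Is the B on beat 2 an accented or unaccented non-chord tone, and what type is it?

Unaccented passing tone.

The harmony at that moment is A dominant seventh chord (A, C♯, E, G); B3 is not a chord tone.
It is approached by step up from A3 and left by step up to C♯4.
Step in, step out in the same direction — a passing tone.
It falls on a weak beat, so it is unaccented.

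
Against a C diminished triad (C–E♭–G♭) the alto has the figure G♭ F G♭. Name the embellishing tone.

The harmony at that moment is C diminished triad (C, E♭, G♭); F is not a chord tone.
It is approached by step down from G♭ and left by step up to G♭.
Step away and step back to the same note — a neighbor tone (lower neighbor).

F is a neighbor tone.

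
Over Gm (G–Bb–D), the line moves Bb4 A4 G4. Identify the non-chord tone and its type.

The harmony at that moment is G minor triad (G, Bb, D); A4 is not a chord tone.
It is approached by step down from Bb4 and left by step down to G4.
Step in, step out in the same direction — a passing tone.

A4 is a passing tone.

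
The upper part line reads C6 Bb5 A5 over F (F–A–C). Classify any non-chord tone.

Bb5 is a passing tone.

The harmony at that moment is F major triad (F, A, C); Bb5 is not a chord tone.
It is approached by step down from C6 and left by step down to A5.
Step in, step out in the same direction — a passing tone.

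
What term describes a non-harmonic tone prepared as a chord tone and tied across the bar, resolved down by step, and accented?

Approach: by preparation — the pitch is first a chord tone, then held (tied or repeated) while the harmony changes under it. Departure: down by step. Metric position: strong.
A prepared dissonance that resolves downward by step — a suspension. (The same figure resolving upward would be a retardation.)

Suspension.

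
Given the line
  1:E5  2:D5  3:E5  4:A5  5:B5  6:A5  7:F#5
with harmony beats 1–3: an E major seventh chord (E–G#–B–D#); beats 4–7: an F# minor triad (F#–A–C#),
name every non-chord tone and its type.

The harmony at that moment is E major seventh chord (E, G#, B, D#); D5 is not a chord tone.
It is approached by step down from E5 and left by step up to E5.
Step away and step back to the same note — a neighbor tone (lower neighbor).
The harmony at that moment is F# minor triad (F#, A, C#); B5 is not a chord tone.
It is approached by step up from A5 and left by step down to A5.
Step away and step back to the same note — a neighbor tone (upper neighbor).

D5 (beat 2) — neighbor tone; B5 (beat 5) — neighbor tone.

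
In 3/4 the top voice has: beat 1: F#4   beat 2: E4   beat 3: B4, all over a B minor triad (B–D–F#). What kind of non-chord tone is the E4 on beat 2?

The harmony at that moment is B minor triad (B, D, F#); E4 is not a chord tone.
It is approached by step down from F#4 and left by leap up to B4.
Step in, leap out, on a weak beat — an escape tone.

Escape tone.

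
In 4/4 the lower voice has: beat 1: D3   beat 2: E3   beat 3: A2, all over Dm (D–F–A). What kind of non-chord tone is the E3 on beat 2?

Escape tone.

The harmony at that moment is D minor triad (D, F, A); E3 is not a chord tone.
It is approached by step up from D3 and left by leap down to A2.
Step in, leap out, on a weak beat — an escape tone.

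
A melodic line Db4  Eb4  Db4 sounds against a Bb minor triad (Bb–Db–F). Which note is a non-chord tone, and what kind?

The harmony at that moment is Bb minor triad (Bb, Db, F); Eb4 is not a chord tone.
It is approached by step up from Db4 and left by step down to Db4.
Step away and step back to the same note — a neighbor tone (upper neighbor).

Eb4 is a neighbor tone.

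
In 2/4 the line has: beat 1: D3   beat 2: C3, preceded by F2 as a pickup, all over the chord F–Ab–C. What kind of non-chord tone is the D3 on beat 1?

The harmony at that moment is F minor triad (F, Ab, C); D3 is not a chord tone.
It is approached by leap up from F2 and left by step down to C3.
Leap in, step out, metrically accented — an appoggiatura.

Appoggiatura.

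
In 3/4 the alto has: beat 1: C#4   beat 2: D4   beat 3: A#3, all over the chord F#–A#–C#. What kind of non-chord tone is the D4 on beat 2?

The harmony at that moment is F# major triad (F#, A#, C#); D4 is not a chord tone.
It is approached by step up from C#4 and left by leap down to A#3.
Step in, leap out, on a weak beat — an escape tone.

Escape tone.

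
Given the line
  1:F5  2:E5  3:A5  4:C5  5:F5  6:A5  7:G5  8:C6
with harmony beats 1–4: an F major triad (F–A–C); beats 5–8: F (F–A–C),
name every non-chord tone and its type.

The harmony at that moment is F major triad (F, A, C); E5 is not a chord tone.
It is approached by step down from F5 and left by leap up to A5.
Step in, leap out — an escape tone.
The harmony at that moment is F major triad (F, A, C); G5 is not a chord tone.
It is approached by step down from A5 and left by leap up to C6.
Step in, leap out — an escape tone.

E5 (beat 2) — escape tone; G5 (beat 7) — escape tone.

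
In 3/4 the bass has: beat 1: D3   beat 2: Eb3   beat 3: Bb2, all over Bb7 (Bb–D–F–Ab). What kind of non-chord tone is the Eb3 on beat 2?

The harmony at that moment is Bb dominant seventh chord (Bb, D, F, Ab); Eb3 is not a chord tone.
It is approached by step up from D3 and left by leap down to Bb2.
Step in, leap out, on a weak beat — an escape tone.

Escape tone.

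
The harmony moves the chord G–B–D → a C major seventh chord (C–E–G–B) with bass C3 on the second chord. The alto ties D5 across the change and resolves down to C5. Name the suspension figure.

9–8 suspension.

At the second chord the bass is C3. The suspended D5 lies a ninth above the bass; after resolving down by step to C5, the interval above the bass becomes an octave.
Suspension figures are named by those two intervals: 9–8.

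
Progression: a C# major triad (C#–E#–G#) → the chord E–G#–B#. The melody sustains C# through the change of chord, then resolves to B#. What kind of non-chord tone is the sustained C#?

C# is a suspension.

The harmony at that moment is E augmented triad (E, G#, B#); C# is not a chord tone.
It is held over (the same pitch as the preceding C#) and left by step down to B#.
Held over from the previous chord and resolving down by step — a suspension.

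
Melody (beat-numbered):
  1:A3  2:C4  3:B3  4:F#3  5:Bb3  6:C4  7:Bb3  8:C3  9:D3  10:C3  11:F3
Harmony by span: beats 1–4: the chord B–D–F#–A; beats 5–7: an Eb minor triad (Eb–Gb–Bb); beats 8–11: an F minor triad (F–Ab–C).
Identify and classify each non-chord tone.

C4 (beat 2) — appoggiatura; C4 (beat 6) — neighbor tone; D3 (beat 9) — neighbor tone.

The harmony at that moment is B minor seventh chord (B, D, F#, A); C4 is not a chord tone.
It is approached by leap up from A3 and left by step down to B3.
Leap in, step out — an appoggiatura.
The harmony at that moment is Eb minor triad (Eb, Gb, Bb); C4 is not a chord tone.
It is approached by step up from Bb3 and left by step down to Bb3.
Step away and step back to the same note — a neighbor tone (upper neighbor).
The harmony at that moment is F minor triad (F, Ab, C); D3 is not a chord tone.
It is approached by step up from C3 and left by step down to C3.
Step away and step back to the same note — a neighbor tone (upper neighbor).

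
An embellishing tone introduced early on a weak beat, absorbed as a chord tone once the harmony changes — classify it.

Anticipation.

Approach: ahead of the chord change (typically by step), so it is dissonant against the current harmony. Departure: none — the same pitch is restated or held and is a chord tone of the new harmony.
Dissonant first, consonant once the harmony catches up: the note simply arrives early — an anticipation. (The reverse timing, consonant first and dissonant after the change, would be a suspension or retardation.)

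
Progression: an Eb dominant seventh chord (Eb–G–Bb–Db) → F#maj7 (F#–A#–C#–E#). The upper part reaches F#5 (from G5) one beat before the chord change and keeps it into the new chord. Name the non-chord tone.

The harmony at that moment is Eb dominant seventh chord (Eb, G, Bb, Db); F#5 is not a chord tone.
It is approached by step down from G5 and then sustained as the same pitch into the next harmony.
Arriving early and becoming a chord tone when the harmony changes — an anticipation.

F#5 is an anticipation.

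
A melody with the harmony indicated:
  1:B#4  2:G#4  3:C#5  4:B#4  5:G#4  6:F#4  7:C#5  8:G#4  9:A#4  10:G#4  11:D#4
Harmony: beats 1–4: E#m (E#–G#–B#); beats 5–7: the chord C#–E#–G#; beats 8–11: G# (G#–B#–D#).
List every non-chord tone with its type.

The harmony at that moment is E# minor triad (E#, G#, B#); C#5 is not a chord tone.
It is approached by leap up from G#4 and left by step down to B#4.
Leap in, step out — an appoggiatura.
The harmony at that moment is C# major triad (C#, E#, G#); F#4 is not a chord tone.
It is approached by step down from G#4 and left by leap up to C#5.
Step in, leap out — an escape tone.
The harmony at that moment is G# major triad (G#, B#, D#); A#4 is not a chord tone.
It is approached by step up from G#4 and left by step down to G#4.
Step away and step back to the same note — a neighbor tone (upper neighbor).

C#5 (beat 3) — appoggiatura; F#4 (beat 6) — escape tone; A#4 (beat 9) — neighbor tone.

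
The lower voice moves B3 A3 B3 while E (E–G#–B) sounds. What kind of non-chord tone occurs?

A3 is a neighbor tone.

The harmony at that moment is E major triad (E, G#, B); A3 is not a chord tone.
It is approached by step down from B3 and left by step up to B3.
Step away and step back to the same note — a neighbor tone (lower neighbor).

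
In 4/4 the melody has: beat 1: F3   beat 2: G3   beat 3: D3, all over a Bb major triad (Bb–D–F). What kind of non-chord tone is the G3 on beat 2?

The harmony at that moment is Bb major triad (Bb, D, F); G3 is not a chord tone.
It is approached by step up from F3 and left by leap down to D3.
Step in, leap out, on a weak beat — an escape tone.

Escape tone.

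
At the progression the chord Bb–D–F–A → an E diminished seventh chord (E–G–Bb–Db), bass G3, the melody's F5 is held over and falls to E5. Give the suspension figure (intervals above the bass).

7–6 suspension.

At the second chord the bass is G3. The suspended F5 lies a seventh above the bass; after resolving down by step to E5, the interval above the bass becomes a sixth.
Suspension figures are named by those two intervals: 7–6.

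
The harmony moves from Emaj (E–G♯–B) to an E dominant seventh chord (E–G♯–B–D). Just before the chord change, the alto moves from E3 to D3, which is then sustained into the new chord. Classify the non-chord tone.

D3 is an anticipation.

The harmony at that moment is E major triad (E, G♯, B); D3 is not a chord tone.
It is approached by step down from E3 and then sustained as the same pitch into the next harmony.
Arriving early and becoming a chord tone when the harmony changes — an anticipation.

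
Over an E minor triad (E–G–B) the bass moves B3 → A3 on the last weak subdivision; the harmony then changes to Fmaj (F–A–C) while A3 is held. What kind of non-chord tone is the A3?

The harmony at that moment is E minor triad (E, G, B); A3 is not a chord tone.
It is approached by step down from B3 and then sustained as the same pitch into the next harmony.
Arriving early and becoming a chord tone when the harmony changes — an anticipation.

A3 is an anticipation.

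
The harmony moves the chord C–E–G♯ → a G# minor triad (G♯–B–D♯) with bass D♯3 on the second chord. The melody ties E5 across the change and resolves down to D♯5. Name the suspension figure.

At the second chord the bass is D♯3. The suspended E5 lies a ninth above the bass; after resolving down by step to D♯5, the interval above the bass becomes an octave.
Suspension figures are named by those two intervals: 9–8.

9–8 suspension.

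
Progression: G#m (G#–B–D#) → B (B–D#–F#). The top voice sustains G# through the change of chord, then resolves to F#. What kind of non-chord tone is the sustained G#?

G# is a suspension.

The harmony at that moment is B major triad (B, D#, F#); G# is not a chord tone.
It is held over (the same pitch as the preceding G#) and left by step down to F#.
Held over from the previous chord and resolving down by step — a suspension.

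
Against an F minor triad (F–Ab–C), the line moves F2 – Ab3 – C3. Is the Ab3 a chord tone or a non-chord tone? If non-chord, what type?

F minor triad contains F, Ab, C; Ab is the third, so it is a chord tone.

Chord tone (the third of F minor triad).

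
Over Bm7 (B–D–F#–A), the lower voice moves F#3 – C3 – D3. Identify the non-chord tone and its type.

C3 is an appoggiatura.

The harmony at that moment is B minor seventh chord (B, D, F#, A); C3 is not a chord tone.
It is approached by leap down from F#3 and left by step up to D3.
Leap in, step out — an appoggiatura.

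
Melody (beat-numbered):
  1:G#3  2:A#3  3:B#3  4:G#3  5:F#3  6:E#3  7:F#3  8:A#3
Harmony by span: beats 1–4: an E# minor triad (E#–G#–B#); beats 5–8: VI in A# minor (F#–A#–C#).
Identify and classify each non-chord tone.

The harmony at that moment is E# minor triad (E#, G#, B#); A#3 is not a chord tone.
It is approached by step up from G#3 and left by step up to B#3.
Step in, step out in the same direction — a passing tone.
The harmony at that moment is F# major triad (F#, A#, C#); E#3 is not a chord tone.
It is approached by step down from F#3 and left by step up to F#3.
Step away and step back to the same note — a neighbor tone (lower neighbor).

A#3 (beat 2) — passing tone; E#3 (beat 6) — neighbor tone.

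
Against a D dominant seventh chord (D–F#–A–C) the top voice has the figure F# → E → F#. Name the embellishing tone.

E is a neighbor tone.

The harmony at that moment is D dominant seventh chord (D, F#, A, C); E is not a chord tone.
It is approached by step down from F# and left by step up to F#.
Step away and step back to the same note — a neighbor tone (lower neighbor).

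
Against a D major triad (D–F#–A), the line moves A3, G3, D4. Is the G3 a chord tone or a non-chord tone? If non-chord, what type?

The harmony at that moment is D major triad (D, F#, A); G3 is not a chord tone.
It is approached by step down from A3 and left by leap up to D4.
Step in, leap out — an escape tone.

Non-chord tone — an escape tone.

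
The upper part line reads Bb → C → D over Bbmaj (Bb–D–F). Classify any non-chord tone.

The harmony at that moment is Bb major triad (Bb, D, F); C is not a chord tone.
It is approached by step up from Bb and left by step up to D.
Step in, step out in the same direction — a passing tone.

C is a passing tone.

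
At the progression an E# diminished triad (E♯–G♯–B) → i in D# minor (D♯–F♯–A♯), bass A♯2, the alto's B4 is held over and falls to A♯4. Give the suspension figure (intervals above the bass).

At the second chord the bass is A♯2. The suspended B4 lies a ninth above the bass; after resolving down by step to A♯4, the interval above the bass becomes an octave.
Suspension figures are named by those two intervals: 9–8.

9–8 suspension.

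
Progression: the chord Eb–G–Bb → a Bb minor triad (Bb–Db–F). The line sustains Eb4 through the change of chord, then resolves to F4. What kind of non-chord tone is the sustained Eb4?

Eb4 is a retardation.

The harmony at that moment is Bb minor triad (Bb, Db, F); Eb4 is not a chord tone.
It is held over (the same pitch as the preceding Eb4) and left by step up to F4.
Held over from the previous chord and resolving up by step — a retardation.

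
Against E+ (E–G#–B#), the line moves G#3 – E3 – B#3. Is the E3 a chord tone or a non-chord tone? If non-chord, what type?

E augmented triad contains E, G#, B#; E is the root, so it is a chord tone.

Chord tone (the root of E augmented triad).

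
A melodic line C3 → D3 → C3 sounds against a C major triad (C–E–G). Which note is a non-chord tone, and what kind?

D3 is a neighbor tone.

The harmony at that moment is C major triad (C, E, G); D3 is not a chord tone.
It is approached by step up from C3 and left by step down to C3.
Step away and step back to the same note — a neighbor tone (upper neighbor).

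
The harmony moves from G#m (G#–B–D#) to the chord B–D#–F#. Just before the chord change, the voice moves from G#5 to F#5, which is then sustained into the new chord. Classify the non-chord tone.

The harmony at that moment is G# minor triad (G#, B, D#); F#5 is not a chord tone.
It is approached by step down from G#5 and then sustained as the same pitch into the next harmony.
Arriving early and becoming a chord tone when the harmony changes — an anticipation.

F#5 is an anticipation.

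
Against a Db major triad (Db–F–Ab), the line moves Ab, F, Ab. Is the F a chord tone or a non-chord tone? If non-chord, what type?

Chord tone (the third of Db major triad).

Db major triad contains Db, F, Ab; F is the third, so it is a chord tone.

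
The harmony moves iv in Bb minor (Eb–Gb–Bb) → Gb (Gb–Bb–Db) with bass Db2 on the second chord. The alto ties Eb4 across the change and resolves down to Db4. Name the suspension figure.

9–8 suspension.

At the second chord the bass is Db2. The suspended Eb4 lies a ninth above the bass; after resolving down by step to Db4, the interval above the bass becomes an octave.
Suspension figures are named by those two intervals: 9–8.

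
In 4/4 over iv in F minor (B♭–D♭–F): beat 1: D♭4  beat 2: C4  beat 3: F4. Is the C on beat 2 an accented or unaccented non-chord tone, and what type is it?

The harmony at that moment is B♭ minor triad (B♭, D♭, F); C4 is not a chord tone.
It is approached by step down from D♭4 and left by leap up to F4.
Step in, leap out — an escape tone.
It falls on a weak beat, so it is unaccented.

Unaccented escape tone.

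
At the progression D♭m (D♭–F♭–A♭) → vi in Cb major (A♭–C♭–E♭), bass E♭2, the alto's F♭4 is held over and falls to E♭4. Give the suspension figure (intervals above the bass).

9–8 suspension.

At the second chord the bass is E♭2. The suspended F♭4 lies a ninth above the bass; after resolving down by step to E♭4, the interval above the bass becomes an octave.
Suspension figures are named by those two intervals: 9–8.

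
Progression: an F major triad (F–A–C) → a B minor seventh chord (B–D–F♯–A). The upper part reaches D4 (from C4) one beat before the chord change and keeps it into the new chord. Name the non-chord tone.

D4 is an anticipation.

The harmony at that moment is F major triad (F, A, C); D4 is not a chord tone.
It is approached by step up from C4 and then sustained as the same pitch into the next harmony.
Arriving early and becoming a chord tone when the harmony changes — an anticipation.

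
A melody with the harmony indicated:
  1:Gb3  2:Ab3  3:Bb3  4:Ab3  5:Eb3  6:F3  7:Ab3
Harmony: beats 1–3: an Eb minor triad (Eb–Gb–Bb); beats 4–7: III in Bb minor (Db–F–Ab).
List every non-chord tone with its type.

The harmony at that moment is Eb minor triad (Eb, Gb, Bb); Ab3 is not a chord tone.
It is approached by step up from Gb3 and left by step up to Bb3.
Step in, step out in the same direction — a passing tone.
The harmony at that moment is Db major triad (Db, F, Ab); Eb3 is not a chord tone.
It is approached by leap down from Ab3 and left by step up to F3.
Leap in, step out — an appoggiatura.

Ab3 (beat 2) — passing tone; Eb3 (beat 5) — appoggiatura.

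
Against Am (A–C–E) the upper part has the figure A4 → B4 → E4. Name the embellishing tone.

B4 is an escape tone.

The harmony at that moment is A minor triad (A, C, E); B4 is not a chord tone.
It is approached by step up from A4 and left by leap down to E4.
Step in, leap out — an escape tone.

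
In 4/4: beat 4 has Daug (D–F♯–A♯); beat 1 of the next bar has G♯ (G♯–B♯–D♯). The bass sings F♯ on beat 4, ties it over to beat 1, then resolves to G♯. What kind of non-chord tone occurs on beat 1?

Retardation.

The harmony at that moment is G♯ major triad (G♯, B♯, D♯); F♯ is not a chord tone.
It is held over (the same pitch as the preceding F♯) and left by step up to G♯.
Held over from the previous chord and resolving up by step — a retardation.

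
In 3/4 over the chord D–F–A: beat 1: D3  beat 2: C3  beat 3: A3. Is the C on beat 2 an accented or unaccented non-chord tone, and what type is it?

The harmony at that moment is D minor triad (D, F, A); C3 is not a chord tone.
It is approached by step down from D3 and left by leap up to A3.
Step in, leap out — an escape tone.
It falls on a weak beat, so it is unaccented.

Unaccented escape tone.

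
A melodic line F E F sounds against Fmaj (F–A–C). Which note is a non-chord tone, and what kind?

E is a neighbor tone.

The harmony at that moment is F major triad (F, A, C); E is not a chord tone.
It is approached by step down from F and left by step up to F.
Step away and step back to the same note — a neighbor tone (lower neighbor).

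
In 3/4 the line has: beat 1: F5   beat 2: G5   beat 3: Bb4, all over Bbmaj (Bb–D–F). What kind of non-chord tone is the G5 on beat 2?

Escape tone.

The harmony at that moment is Bb major triad (Bb, D, F); G5 is not a chord tone.
It is approached by step up from F5 and left by leap down to Bb4.
Step in, leap out, on a weak beat — an escape tone.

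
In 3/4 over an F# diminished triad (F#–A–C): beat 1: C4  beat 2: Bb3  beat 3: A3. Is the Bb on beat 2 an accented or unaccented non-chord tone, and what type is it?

Unaccented passing tone.

The harmony at that moment is F# diminished triad (F#, A, C); Bb3 is not a chord tone.
It is approached by step down from C4 and left by step down to A3.
Step in, step out in the same direction — a passing tone.
It falls on a weak beat, so it is unaccented.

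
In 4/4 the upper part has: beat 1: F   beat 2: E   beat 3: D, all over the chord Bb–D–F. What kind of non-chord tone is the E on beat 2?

Passing tone.

The harmony at that moment is Bb major triad (Bb, D, F); E is not a chord tone.
It is approached by step down from F and left by step down to D.
Step in, step out in the same direction — a passing tone.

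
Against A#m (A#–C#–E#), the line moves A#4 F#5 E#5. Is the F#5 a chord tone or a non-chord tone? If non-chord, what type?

The harmony at that moment is A# minor triad (A#, C#, E#); F#5 is not a chord tone.
It is approached by leap up from A#4 and left by step down to E#5.
Leap in, step out — an appoggiatura.

Non-chord tone — an appoggiatura.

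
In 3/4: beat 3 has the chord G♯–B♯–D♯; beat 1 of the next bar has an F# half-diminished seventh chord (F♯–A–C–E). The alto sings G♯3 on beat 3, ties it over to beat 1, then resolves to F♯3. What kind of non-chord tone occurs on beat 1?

The harmony at that moment is F♯ half-diminished seventh chord (F♯, A, C, E); G♯3 is not a chord tone.
It is held over (the same pitch as the preceding G♯3) and left by step down to F♯3.
Held over from the previous chord and resolving down by step — a suspension.

Suspension.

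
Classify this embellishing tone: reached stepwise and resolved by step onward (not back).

Passing tone.

Approach: by step. Departure: by step, continuing in the same direction.
Stepwise on both sides with no change of direction means the note fills in the space between two different chord tones — a passing tone. (Had it turned back to its starting note it would be a neighbor tone instead.)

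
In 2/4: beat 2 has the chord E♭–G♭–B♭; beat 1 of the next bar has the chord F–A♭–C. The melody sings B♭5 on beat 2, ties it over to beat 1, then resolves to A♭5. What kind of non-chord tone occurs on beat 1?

Suspension.

The harmony at that moment is F minor triad (F, A♭, C); B♭5 is not a chord tone.
It is held over (the same pitch as the preceding B♭5) and left by step down to A♭5.
Held over from the previous chord and resolving down by step — a suspension.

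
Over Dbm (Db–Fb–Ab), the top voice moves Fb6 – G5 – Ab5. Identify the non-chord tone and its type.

G5 is an appoggiatura.

The harmony at that moment is Db minor triad (Db, Fb, Ab); G5 is not a chord tone.
It is approached by leap down from Fb6 and left by step up to Ab5.
Leap in, step out — an appoggiatura.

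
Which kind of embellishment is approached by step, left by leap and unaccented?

Escape tone.

Approach: by step. Departure: by leap. Metric position: weak.
Step in, leap out, from a weak position — an escape tone (échappée). (It is the mirror image of the appoggiatura, which leaps in and steps out on a strong beat.)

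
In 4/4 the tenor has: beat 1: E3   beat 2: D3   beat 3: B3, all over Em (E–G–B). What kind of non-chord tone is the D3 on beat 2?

Escape tone.

The harmony at that moment is E minor triad (E, G, B); D3 is not a chord tone.
It is approached by step down from E3 and left by leap up to B3.
Step in, leap out, on a weak beat — an escape tone.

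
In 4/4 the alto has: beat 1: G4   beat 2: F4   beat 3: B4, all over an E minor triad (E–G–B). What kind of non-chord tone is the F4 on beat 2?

The harmony at that moment is E minor triad (E, G, B); F4 is not a chord tone.
It is approached by step down from G4 and left by leap up to B4.
Step in, leap out, on a weak beat — an escape tone.

Escape tone.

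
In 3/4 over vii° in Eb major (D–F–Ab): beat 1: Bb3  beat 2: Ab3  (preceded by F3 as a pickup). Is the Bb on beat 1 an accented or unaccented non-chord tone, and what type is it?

The harmony at that moment is D diminished triad (D, F, Ab); Bb3 is not a chord tone.
It is approached by leap up from F3 and left by step down to Ab3.
Leap in, step out — an appoggiatura.
It falls on the downbeat, so it is accented.

Accented appoggiatura.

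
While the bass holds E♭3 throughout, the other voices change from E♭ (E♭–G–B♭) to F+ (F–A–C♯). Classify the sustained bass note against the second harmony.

The harmony at that moment is F augmented triad (F, A, C♯); E♭3 is not a chord tone.
It is held over (the same pitch as the preceding E♭3) and then sustained as the same pitch into the next harmony.
Sustained through a change of harmony — a pedal tone.

Pedal tone (pedal point).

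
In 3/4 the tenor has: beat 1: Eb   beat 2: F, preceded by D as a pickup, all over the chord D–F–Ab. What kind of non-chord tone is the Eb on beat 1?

The harmony at that moment is D diminished triad (D, F, Ab); Eb is not a chord tone.
It is approached by step up from D and left by step up to F.
Step in, step out in the same direction — a passing tone.

Passing tone.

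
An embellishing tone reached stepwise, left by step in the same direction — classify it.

Passing tone.

Approach: by step. Departure: by step, continuing in the same direction.
Stepwise on both sides with no change of direction means the note fills in the space between two different chord tones — a passing tone. (Had it turned back to its starting note it would be a neighbor tone instead.)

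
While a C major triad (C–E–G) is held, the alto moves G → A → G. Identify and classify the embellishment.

A is a neighbor tone.

The harmony at that moment is C major triad (C, E, G); A is not a chord tone.
It is approached by step up from G and left by step down to G.
Step away and step back to the same note — a neighbor tone (upper neighbor).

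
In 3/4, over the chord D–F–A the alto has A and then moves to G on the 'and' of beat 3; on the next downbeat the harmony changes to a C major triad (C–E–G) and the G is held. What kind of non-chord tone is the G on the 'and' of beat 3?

The harmony at that moment is D minor triad (D, F, A); G is not a chord tone.
It is approached by step down from A and then sustained as the same pitch into the next harmony.
Arriving early and becoming a chord tone when the harmony changes — an anticipation.

Anticipation.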